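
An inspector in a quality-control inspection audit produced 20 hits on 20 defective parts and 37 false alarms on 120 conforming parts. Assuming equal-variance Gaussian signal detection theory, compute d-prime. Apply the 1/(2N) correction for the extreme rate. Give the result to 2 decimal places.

d-prime = 2.46

The hit rate is 20/20 = 1, so apply the 1/(2N) correction: H → 1 − 1/(2·20) = 0.97500.
z(H) = z(0.97500) = 1.960
z(FA) = z(0.30833) = -0.501
d' = 1.960 − (-0.501) = 2.461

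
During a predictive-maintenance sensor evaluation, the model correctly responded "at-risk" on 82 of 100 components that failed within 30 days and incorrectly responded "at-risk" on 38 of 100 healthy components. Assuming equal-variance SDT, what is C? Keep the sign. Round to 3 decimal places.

H = 82/100 = 0.8200
FA = 38/100 = 0.3800
z(H) = 0.9154
z(FA) = -0.3055
c = −½·[z(H) + z(FA)] = −0.5 × (0.9154 + (-0.3055)) = -0.30495
c < 0: the model has a liberal response bias.

C = -0.305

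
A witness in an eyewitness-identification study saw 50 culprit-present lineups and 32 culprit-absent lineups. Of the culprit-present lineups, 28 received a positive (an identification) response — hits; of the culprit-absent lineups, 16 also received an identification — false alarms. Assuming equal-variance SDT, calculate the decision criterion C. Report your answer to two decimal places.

H = 28/50 = 0.5600
FA = 16/32 = 0.5000
z(0.5600) = 0.151, z(0.5000) = 0.000
c = −½·[z(H) + z(FA)] = −0.5 × (0.151 + 0.000) = -0.0755

C = -0.08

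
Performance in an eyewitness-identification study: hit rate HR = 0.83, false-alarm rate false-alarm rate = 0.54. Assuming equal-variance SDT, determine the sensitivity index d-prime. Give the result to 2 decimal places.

z(H) = z(0.83) = 0.9542
z(FA) = z(0.54) = 0.1004
d' = z(H) − z(FA) = 0.9542 − 0.1004 = 0.8538

d-prime = 0.85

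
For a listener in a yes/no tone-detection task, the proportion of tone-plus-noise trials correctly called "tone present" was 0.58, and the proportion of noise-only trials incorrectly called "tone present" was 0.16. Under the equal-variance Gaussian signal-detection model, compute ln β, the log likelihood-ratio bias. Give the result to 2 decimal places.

Φ⁻¹(H) = Φ⁻¹(0.58) = 0.202
Φ⁻¹(FA) = Φ⁻¹(0.16) = -0.994
ln β = −½·[z(H)² − z(FA)²] = −0.5 × (0.041 − 0.988) = 0.4735

ln β = 0.47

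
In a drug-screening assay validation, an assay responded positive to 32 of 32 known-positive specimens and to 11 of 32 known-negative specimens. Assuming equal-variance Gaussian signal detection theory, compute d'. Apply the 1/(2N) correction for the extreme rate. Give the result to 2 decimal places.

d' = 2.56

The hit rate is 32/32 = 1, so apply the 1/(2N) correction: H → 1 − 1/(2·32) = 0.98438.
z(H) = z(0.98438) = 2.154
z(FA) = z(0.34375) = -0.402
d' = 2.154 − (-0.402) = 2.556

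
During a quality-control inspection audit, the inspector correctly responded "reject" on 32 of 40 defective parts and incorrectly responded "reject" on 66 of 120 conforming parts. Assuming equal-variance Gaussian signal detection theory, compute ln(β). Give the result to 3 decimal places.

ln β = -0.346

H = 32/40 = 0.8000
FA = 66/120 = 0.5500
z(0.8000) = 0.8416, z(0.5500) = 0.1257
ln β = −½·[z(H)² − z(FA)²] = −0.5 × (0.7083 − 0.0158) = -0.34625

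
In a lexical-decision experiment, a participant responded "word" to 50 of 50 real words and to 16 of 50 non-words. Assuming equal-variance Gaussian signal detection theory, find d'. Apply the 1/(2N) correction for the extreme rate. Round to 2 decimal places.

The hit rate is 50/50 = 1, so apply the 1/(2N) correction: H → 1 − 1/(2·50) = 0.99000.
z(H) = z(0.99000) = 2.326
z(FA) = z(0.32000) = -0.468
d' = 2.326 − (-0.468) = 2.794

d' = 2.79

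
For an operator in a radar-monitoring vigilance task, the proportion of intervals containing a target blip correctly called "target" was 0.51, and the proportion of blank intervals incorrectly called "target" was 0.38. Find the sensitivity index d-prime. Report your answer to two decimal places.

d-prime = 0.33

z(H) = z(0.51) = 0.025
z(FA) = z(0.38) = -0.305
d' = z(H) − z(FA) = 0.025 − (-0.305) = 0.330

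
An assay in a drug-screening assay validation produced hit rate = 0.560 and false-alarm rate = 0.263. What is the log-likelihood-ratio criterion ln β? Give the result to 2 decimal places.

ln β = 0.19

z(H) = z(0.560) = 0.151
z(FA) = z(0.263) = -0.634
ln β = −½·[z(H)² − z(FA)²] = −0.5 × (0.023 − 0.402) = 0.1895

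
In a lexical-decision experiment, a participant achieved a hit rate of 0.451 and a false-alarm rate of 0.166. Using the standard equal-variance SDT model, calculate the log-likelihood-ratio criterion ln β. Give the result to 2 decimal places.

z(H) = -0.123
z(FA) = -0.970
ln β = −½·[z(H)² − z(FA)²] = −0.5 × (0.015 − 0.941) = 0.463

ln β = 0.46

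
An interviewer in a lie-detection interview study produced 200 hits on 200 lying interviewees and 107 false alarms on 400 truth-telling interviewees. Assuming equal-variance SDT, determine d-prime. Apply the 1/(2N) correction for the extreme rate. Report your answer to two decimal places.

The hit rate is 200/200 = 1, so apply the 1/(2N) correction: H → 1 − 1/(2·200) = 0.99750.
z(H) = z(0.99750) = 2.807
z(FA) = z(0.26750) = -0.620
d' = 2.807 − (-0.620) = 3.427

d-prime = 3.43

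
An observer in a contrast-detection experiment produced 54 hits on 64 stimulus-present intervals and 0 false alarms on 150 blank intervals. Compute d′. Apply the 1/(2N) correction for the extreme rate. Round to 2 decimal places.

d′ = 3.72

The false-alarm rate is 0/150 = 0, so apply the 1/(2N) correction: FA → 1/(2·150) = 0.00333.
z(H) = z(0.84375) = 1.010
z(FA) = z(0.00333) = -2.713
d' = 1.010 − (-2.713) = 3.723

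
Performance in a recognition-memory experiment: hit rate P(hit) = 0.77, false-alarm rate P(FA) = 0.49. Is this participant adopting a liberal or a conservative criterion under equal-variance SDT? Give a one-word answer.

z(H) = 0.739, z(FA) = -0.025
c = −½·(z(H) + z(FA)) = -0.357
c < 0 → liberal criterion (biased toward responding “yes”).

liberal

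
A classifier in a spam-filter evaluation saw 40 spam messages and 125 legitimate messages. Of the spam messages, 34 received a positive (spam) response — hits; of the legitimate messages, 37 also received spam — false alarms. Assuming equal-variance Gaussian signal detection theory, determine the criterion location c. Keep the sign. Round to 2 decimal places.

c = -0.25

H = 34/40 = 0.8500
FA = 37/125 = 0.2960
Φ⁻¹(H) = Φ⁻¹(0.8500) = 1.0364
Φ⁻¹(FA) = Φ⁻¹(0.2960) = -0.5359
c = −½·[z(H) + z(FA)] = −0.5 × (1.0364 + (-0.5359)) = -0.25025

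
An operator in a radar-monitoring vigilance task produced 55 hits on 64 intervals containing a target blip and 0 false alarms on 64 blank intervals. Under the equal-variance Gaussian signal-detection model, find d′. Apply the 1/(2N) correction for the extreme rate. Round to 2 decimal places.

d′ = 3.50

The false-alarm rate is 0/64 = 0, so apply the 1/(2N) correction: FA → 1/(2·64) = 0.00781.
z(H) = z(0.85938) = 1.078
z(FA) = z(0.00781) = -2.418
d' = 1.078 − (-2.418) = 3.496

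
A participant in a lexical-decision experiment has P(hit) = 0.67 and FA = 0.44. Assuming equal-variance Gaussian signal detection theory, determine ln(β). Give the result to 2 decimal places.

ln β = -0.09

Φ⁻¹(H) = 0.440
Φ⁻¹(FA) = -0.151
ln β = −½·[z(H)² − z(FA)²] = −0.5 × (0.194 − 0.023) = -0.0855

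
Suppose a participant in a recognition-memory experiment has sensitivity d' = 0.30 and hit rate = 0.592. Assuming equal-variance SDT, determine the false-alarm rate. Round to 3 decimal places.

false-alarm rate = 0.473

z(hit rate) = z(0.592) = 0.2327
z(FA) = z(H) − d' = 0.2327 − 0.30 = -0.0673
false-alarm rate = Φ(-0.0673) = 0.4732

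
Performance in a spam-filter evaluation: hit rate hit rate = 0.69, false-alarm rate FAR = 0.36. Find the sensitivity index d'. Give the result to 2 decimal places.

z(H) = z(0.69) = 0.496
z(FA) = z(0.36) = -0.358
d' = z(H) − z(FA) = 0.496 − (-0.358) = 0.854

d' = 0.85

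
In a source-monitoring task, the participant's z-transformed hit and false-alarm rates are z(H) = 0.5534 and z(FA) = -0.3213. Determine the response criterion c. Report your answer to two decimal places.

c = −½·[z(H) + z(FA)] = −½·(0.5534 + (-0.3213)) = -0.11605

c = -0.12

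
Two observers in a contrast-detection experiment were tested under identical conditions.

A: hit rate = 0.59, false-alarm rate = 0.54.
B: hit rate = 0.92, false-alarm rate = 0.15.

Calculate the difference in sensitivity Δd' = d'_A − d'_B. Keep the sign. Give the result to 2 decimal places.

A: z(0.59) = 0.228, z(0.54) = 0.100, d' = 0.128
B: z(0.92) = 1.405, z(0.15) = -1.036, d' = 2.441
Δd' = d'_A − d'_B = 0.128 − 2.441 = -2.313
B has the higher sensitivity.

Δd' = -2.31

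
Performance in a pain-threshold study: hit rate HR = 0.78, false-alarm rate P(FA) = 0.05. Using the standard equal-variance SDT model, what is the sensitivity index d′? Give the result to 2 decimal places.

z(H) = 0.772
z(FA) = -1.645
d' = z(H) − z(FA) = 0.772 − (-1.645) = 2.417

d′ = 2.42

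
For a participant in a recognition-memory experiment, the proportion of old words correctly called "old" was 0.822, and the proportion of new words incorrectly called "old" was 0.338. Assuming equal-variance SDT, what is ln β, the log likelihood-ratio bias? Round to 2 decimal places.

ln β = -0.34

z(H) = z(0.822) = 0.923
z(FA) = z(0.338) = -0.418
ln β = −½·[z(H)² − z(FA)²] = −0.5 × (0.852 − 0.175) = -0.3385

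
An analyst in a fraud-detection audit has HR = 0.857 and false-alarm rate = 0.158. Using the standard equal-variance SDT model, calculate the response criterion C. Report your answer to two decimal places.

C = -0.03

Φ⁻¹(H) = Φ⁻¹(0.857) = 1.0669
Φ⁻¹(FA) = Φ⁻¹(0.158) = -1.0027
c = −½·[z(H) + z(FA)] = −0.5 × (1.0669 + (-1.0027)) = -0.0321
c < 0: the analyst has a liberal response bias.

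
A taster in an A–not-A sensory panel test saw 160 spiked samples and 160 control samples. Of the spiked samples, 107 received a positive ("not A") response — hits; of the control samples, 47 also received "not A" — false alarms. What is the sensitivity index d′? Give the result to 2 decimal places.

d′ = 0.98

H = 107/160 = 0.6687
FA = 47/160 = 0.2938
z(H) = 0.4363
z(FA) = -0.5423
d' = z(H) − z(FA) = 0.4363 − (-0.5423) = 0.9786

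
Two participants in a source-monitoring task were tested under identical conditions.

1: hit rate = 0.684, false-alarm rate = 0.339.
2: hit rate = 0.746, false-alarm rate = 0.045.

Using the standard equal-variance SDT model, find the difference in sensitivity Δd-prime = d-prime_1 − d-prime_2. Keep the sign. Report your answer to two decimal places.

Δd-prime = -1.46

1: z(0.684) = 0.479, z(0.339) = -0.415, d' = 0.894
2: z(0.746) = 0.662, z(0.045) = -1.695, d' = 2.357
Δd' = d'_1 − d'_2 = 0.894 − 2.357 = -1.463
2 has the higher sensitivity.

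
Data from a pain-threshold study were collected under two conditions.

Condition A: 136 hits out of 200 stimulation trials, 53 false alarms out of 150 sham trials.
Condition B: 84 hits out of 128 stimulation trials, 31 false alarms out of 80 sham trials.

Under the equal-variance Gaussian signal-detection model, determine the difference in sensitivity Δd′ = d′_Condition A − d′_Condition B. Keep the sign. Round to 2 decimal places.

Δd′ = 0.16

Condition A: z(0.6800) = 0.468, z(0.3533) = -0.376, d' = 0.844
Condition B: z(0.6562) = 0.402, z(0.3875) = -0.286, d' = 0.688
Δd' = d'_Condition A − d'_Condition B = 0.844 − 0.688 = 0.156
Condition A has the higher sensitivity.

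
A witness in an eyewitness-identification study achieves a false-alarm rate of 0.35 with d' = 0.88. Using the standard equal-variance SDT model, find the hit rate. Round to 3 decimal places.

z(false-alarm rate) = z(0.35) = -0.3853
z(H) = z(FA) + d' = -0.3853 + 0.88 = 0.4947
hit rate = Φ(0.4947) = 0.6896

hit rate = 0.690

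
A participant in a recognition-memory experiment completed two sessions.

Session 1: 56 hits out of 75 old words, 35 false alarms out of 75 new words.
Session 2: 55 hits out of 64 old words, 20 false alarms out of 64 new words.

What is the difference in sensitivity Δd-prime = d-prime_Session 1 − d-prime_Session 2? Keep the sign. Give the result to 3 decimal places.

Session 1: z(0.7467) = 0.6641, z(0.4667) = -0.0836, d' = 0.7477
Session 2: z(0.8594) = 1.0776, z(0.3125) = -0.4888, d' = 1.5664
Δd' = d'_Session 1 − d'_Session 2 = 0.7477 − 1.5664 = -0.8187
Session 2 has the higher sensitivity.

Δd-prime = -0.819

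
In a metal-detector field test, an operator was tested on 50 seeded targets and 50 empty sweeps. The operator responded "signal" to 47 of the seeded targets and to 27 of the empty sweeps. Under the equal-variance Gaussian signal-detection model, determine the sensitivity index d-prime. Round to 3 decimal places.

H = 47/50 = 0.9400
FA = 27/50 = 0.5400
Φ⁻¹(H) = Φ⁻¹(0.9400) = 1.5548
Φ⁻¹(FA) = Φ⁻¹(0.5400) = 0.1004
d' = z(H) − z(FA) = 1.5548 − 0.1004 = 1.4544

d-prime = 1.454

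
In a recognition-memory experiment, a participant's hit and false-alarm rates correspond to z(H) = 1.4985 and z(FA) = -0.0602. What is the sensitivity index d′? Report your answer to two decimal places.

d' = z(H) − z(FA) = 1.4985 − (-0.0602) = 1.5587

d′ = 1.56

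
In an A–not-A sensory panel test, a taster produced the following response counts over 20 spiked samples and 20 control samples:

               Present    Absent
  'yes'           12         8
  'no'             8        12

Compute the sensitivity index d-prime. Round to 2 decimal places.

d-prime = 0.51

H = 12/20 = 0.6000
FA = 8/20 = 0.4000
z(0.6000) = 0.2533, z(0.4000) = -0.2533
d' = z(H) − z(FA) = 0.2533 − (-0.2533) = 0.5066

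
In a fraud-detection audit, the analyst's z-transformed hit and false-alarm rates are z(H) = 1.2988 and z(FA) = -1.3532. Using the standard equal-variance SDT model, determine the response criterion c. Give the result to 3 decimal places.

c = −½·[z(H) + z(FA)] = −½·(1.2988 + (-1.3532)) = 0.0272
c > 0: the analyst has a conservative response bias.

c = 0.027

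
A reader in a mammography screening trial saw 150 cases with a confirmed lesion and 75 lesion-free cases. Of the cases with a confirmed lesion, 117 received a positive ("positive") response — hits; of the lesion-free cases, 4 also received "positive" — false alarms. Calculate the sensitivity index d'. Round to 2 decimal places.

d' = 2.39

H = 117/150 = 0.7800
FA = 4/75 = 0.0533
z(H) = 0.772
z(FA) = -1.614
d' = z(H) − z(FA) = 0.772 − (-1.614) = 2.386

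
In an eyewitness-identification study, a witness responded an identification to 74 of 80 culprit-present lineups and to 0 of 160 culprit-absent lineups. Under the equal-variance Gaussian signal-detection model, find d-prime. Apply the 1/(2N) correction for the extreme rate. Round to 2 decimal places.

The false-alarm rate is 0/160 = 0, so apply the 1/(2N) correction: FA → 1/(2·160) = 0.00313.
z(H) = z(0.92500) = 1.440
z(FA) = z(0.00313) = -2.734
d' = 1.440 − (-2.734) = 4.174

d-prime = 4.17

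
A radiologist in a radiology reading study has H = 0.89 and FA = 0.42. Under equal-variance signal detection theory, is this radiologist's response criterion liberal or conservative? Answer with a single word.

z(H) = 1.227, z(FA) = -0.202
c = −½·(z(H) + z(FA)) = -0.5125
c < 0 → liberal criterion (biased toward responding “yes”).

liberal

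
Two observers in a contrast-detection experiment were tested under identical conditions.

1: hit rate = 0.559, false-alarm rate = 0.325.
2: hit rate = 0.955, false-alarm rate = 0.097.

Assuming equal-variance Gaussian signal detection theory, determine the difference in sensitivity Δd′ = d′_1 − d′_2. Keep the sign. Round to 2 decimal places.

1: z(0.559) = 0.148, z(0.325) = -0.454, d' = 0.602
2: z(0.955) = 1.695, z(0.097) = -1.299, d' = 2.994
Δd' = d'_1 − d'_2 = 0.602 − 2.994 = -2.392
2 has the higher sensitivity.

Δd′ = -2.39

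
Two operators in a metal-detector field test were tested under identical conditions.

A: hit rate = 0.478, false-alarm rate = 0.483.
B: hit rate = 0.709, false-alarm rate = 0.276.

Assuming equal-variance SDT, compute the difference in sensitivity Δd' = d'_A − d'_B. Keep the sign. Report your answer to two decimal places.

Δd' = -1.16

A: z(0.478) = -0.055, z(0.483) = -0.043, d' = -0.012
B: z(0.709) = 0.550, z(0.276) = -0.595, d' = 1.145
Δd' = d'_A − d'_B = -0.012 − 1.145 = -1.157
B has the higher sensitivity.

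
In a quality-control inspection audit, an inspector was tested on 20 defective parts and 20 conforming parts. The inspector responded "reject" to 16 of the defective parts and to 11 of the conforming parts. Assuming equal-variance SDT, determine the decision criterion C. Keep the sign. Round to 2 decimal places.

C = -0.48

H = 16/20 = 0.8000
FA = 11/20 = 0.5500
z(H) = 0.8416
z(FA) = 0.1257
c = −½·[z(H) + z(FA)] = −0.5 × (0.8416 + 0.1257) = -0.48365
c < 0: the inspector has a liberal response bias.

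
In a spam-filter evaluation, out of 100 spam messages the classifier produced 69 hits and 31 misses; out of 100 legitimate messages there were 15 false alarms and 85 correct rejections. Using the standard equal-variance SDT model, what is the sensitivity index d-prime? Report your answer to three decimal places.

H = 69/100 = 0.6900
FA = 15/100 = 0.1500
z(H) = 0.4959
z(FA) = -1.0364
d' = z(H) − z(FA) = 0.4959 − (-1.0364) = 1.5323

d-prime = 1.532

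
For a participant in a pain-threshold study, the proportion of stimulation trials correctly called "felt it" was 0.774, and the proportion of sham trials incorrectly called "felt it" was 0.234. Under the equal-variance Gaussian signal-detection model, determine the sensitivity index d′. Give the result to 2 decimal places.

d′ = 1.48

z(0.774) = 0.7521, z(0.234) = -0.7257
d' = z(H) − z(FA) = 0.7521 − (-0.7257) = 1.4778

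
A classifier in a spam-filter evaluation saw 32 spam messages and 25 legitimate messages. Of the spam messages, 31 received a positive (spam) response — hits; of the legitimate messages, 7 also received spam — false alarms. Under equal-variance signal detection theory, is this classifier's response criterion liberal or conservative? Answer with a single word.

z(H) = 1.863, z(FA) = -0.583
c = −½·(z(H) + z(FA)) = -0.640
c < 0 → liberal criterion (biased toward responding “yes”).

liberal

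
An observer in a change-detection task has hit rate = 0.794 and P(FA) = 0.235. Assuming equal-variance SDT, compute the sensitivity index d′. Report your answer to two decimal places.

d′ = 1.54

Φ⁻¹(0.794) = 0.8204, Φ⁻¹(0.235) = -0.7225
d' = z(H) − z(FA) = 0.8204 − (-0.7225) = 1.5429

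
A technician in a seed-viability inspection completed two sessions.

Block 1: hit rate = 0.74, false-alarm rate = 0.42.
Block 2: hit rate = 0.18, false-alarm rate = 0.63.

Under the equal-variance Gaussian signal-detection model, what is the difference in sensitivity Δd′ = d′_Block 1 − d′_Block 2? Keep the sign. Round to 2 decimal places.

Block 1: z(0.74) = 0.643, z(0.42) = -0.202, d' = 0.845
Block 2: z(0.18) = -0.915, z(0.63) = 0.332, d' = -1.247
Δd' = d'_Block 1 − d'_Block 2 = 0.845 − (-1.247) = 2.092
Block 1 has the higher sensitivity.

Δd′ = 2.09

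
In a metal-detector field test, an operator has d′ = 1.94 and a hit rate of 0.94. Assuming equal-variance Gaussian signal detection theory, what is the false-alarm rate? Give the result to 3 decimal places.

false-alarm rate = 0.350

z(hit rate) = z(0.94) = 1.5548
z(FA) = z(H) − d' = 1.5548 − 1.94 = -0.3852
false-alarm rate = Φ(-0.3852) = 0.3500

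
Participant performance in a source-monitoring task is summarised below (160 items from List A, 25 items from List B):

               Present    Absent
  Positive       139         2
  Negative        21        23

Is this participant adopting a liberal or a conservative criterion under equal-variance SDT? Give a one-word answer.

z(H) = 1.121, z(FA) = -1.405
c = −½·(z(H) + z(FA)) = 0.142
c > 0 → conservative criterion (biased toward responding “no”).

conservative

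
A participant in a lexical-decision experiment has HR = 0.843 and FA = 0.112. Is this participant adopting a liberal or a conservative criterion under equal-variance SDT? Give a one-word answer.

z(H) = 1.007, z(FA) = -1.216
c = −½·(z(H) + z(FA)) = 0.1045
c > 0 → conservative criterion (biased toward responding “no”).

conservative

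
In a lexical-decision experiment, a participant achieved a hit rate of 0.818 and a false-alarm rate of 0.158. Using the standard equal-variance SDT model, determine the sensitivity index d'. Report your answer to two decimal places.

z(H) = 0.9078
z(FA) = -1.0027
d' = z(H) − z(FA) = 0.9078 − (-1.0027) = 1.9105

d' = 1.91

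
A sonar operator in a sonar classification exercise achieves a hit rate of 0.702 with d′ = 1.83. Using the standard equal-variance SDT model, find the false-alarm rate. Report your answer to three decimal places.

z(hit rate) = z(0.702) = 0.5302
z(FA) = z(H) − d' = 0.5302 − 1.83 = -1.2998
false-alarm rate = Φ(-1.2998) = 0.0968

false-alarm rate = 0.097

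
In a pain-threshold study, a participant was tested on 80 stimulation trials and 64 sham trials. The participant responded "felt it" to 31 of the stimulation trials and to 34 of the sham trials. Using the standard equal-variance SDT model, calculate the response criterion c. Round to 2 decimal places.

H = 31/80 = 0.3875
FA = 34/64 = 0.5312
z(H) = z(0.3875) = -0.2858
z(FA) = z(0.5312) = 0.0783
c = −½·[z(H) + z(FA)] = −0.5 × (-0.2858 + 0.0783) = 0.10375

c = 0.10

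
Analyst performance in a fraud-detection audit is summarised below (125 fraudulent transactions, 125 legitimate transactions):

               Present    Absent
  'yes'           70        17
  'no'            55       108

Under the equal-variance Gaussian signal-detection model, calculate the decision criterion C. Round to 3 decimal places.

H = 70/125 = 0.5600
FA = 17/125 = 0.1360
Φ⁻¹(H) = 0.1510
Φ⁻¹(FA) = -1.0985
c = −½·[z(H) + z(FA)] = −0.5 × (0.1510 + (-1.0985)) = 0.47375
c > 0: the analyst has a conservative response bias.

C = 0.474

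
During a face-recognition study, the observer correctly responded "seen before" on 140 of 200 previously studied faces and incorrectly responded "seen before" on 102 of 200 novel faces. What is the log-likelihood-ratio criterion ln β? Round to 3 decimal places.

ln β = -0.137

H = 140/200 = 0.7000
FA = 102/200 = 0.5100
z(0.7000) = 0.5244, z(0.5100) = 0.0251
ln β = −½·[z(H)² − z(FA)²] = −0.5 × (0.2750 − 0.0006) = -0.1372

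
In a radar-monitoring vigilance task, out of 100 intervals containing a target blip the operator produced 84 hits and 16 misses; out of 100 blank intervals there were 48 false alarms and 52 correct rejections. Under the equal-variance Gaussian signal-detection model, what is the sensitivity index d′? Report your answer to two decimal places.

H = 84/100 = 0.8400
FA = 48/100 = 0.4800
z(0.8400) = 0.9945, z(0.4800) = -0.0502
d' = z(H) − z(FA) = 0.9945 − (-0.0502) = 1.0447

d′ = 1.04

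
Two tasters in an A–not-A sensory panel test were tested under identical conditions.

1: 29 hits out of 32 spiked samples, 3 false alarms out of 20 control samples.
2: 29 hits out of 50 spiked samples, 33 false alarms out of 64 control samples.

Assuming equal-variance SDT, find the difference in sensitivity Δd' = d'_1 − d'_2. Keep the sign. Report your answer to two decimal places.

Δd' = 2.19

1: z(0.9062) = 1.318, z(0.1500) = -1.036, d' = 2.354
2: z(0.5800) = 0.202, z(0.5156) = 0.039, d' = 0.163
Δd' = d'_1 − d'_2 = 2.354 − 0.163 = 2.191
1 has the higher sensitivity.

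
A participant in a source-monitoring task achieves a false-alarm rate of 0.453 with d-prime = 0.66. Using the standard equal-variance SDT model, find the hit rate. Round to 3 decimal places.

hit rate = 0.706

z(false-alarm rate) = z(0.453) = -0.1181
z(H) = z(FA) + d' = -0.1181 + 0.66 = 0.5419
hit rate = Φ(0.5419) = 0.7061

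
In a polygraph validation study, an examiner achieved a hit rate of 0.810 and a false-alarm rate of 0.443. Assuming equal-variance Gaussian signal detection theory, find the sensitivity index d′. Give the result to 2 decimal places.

Φ⁻¹(0.810) = 0.878, Φ⁻¹(0.443) = -0.143
d' = z(H) − z(FA) = 0.878 − (-0.143) = 1.021

d′ = 1.02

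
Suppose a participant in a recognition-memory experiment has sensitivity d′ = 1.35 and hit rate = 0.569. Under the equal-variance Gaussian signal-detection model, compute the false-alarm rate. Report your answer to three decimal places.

false-alarm rate = 0.120

z(hit rate) = z(0.569) = 0.1738
z(FA) = z(H) − d' = 0.1738 − 1.35 = -1.1762
false-alarm rate = Φ(-1.1762) = 0.1198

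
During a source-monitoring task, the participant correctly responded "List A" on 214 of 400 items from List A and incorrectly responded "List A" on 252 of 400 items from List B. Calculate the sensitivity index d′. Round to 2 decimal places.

d′ = -0.24

H = 214/400 = 0.5350
FA = 252/400 = 0.6300
z(H) = z(0.5350) = 0.088
z(FA) = z(0.6300) = 0.332
d' = z(H) − z(FA) = 0.088 − 0.332 = -0.244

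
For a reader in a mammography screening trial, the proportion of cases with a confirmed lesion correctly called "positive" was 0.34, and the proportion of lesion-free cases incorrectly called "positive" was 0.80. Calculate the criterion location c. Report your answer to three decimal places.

c = -0.215

z(H) = z(0.34) = -0.4125
z(FA) = z(0.80) = 0.8416
c = −½·[z(H) + z(FA)] = −0.5 × (-0.4125 + 0.8416) = -0.21455
c < 0: the reader has a liberal response bias.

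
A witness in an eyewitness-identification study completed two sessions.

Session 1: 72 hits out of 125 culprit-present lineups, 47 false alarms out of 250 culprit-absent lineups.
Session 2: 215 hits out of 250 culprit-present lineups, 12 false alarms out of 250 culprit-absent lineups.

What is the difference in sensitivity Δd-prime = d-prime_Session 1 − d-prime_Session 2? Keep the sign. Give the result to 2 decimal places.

Δd-prime = -1.67

Session 1: z(0.5760) = 0.192, z(0.1880) = -0.885, d' = 1.077
Session 2: z(0.8600) = 1.080, z(0.0480) = -1.665, d' = 2.745
Δd' = d'_Session 1 − d'_Session 2 = 1.077 − 2.745 = -1.668
Session 2 has the higher sensitivity.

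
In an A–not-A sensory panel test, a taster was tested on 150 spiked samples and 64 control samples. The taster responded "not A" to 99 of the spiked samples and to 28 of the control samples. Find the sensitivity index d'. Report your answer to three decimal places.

d' = 0.570

H = 99/150 = 0.6600
FA = 28/64 = 0.4375
z(0.6600) = 0.4125, z(0.4375) = -0.1573
d' = z(H) − z(FA) = 0.4125 − (-0.1573) = 0.5698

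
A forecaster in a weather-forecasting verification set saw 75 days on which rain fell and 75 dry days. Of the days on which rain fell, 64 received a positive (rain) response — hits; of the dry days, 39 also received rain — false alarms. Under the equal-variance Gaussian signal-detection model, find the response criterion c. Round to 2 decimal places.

c = -0.55

H = 64/75 = 0.8533
FA = 39/75 = 0.5200
z(H) = z(0.8533) = 1.051
z(FA) = z(0.5200) = 0.050
c = −½·[z(H) + z(FA)] = −0.5 × (1.051 + 0.050) = -0.5505
c < 0: the forecaster has a liberal response bias.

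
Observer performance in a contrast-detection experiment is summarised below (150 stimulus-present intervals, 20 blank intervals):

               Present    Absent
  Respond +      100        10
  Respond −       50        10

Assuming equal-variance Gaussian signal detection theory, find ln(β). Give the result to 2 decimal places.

H = 100/150 = 0.6667
FA = 10/20 = 0.5000
Φ⁻¹(0.6667) = 0.431, Φ⁻¹(0.5000) = 0.000
ln β = −½·[z(H)² − z(FA)²] = −0.5 × (0.186 − 0.000) = -0.093

ln β = -0.09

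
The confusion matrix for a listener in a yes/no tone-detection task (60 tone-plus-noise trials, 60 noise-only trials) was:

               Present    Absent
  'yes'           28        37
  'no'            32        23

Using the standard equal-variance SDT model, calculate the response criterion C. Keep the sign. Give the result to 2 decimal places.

H = 28/60 = 0.4667
FA = 37/60 = 0.6167
z(H) = -0.084
z(FA) = 0.297
c = −½·[z(H) + z(FA)] = −0.5 × (-0.084 + 0.297) = -0.1065

C = -0.11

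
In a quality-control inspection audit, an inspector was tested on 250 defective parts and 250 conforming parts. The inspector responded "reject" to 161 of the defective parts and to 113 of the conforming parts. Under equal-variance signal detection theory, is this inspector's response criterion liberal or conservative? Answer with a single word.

liberal

z(H) = 0.369, z(FA) = -0.121
c = −½·(z(H) + z(FA)) = -0.124
c < 0 → liberal criterion (biased toward responding “yes”).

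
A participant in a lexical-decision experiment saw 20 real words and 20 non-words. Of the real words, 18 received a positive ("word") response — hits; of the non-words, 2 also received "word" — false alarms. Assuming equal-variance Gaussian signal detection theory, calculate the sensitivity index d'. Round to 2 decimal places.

H = 18/20 = 0.9000
FA = 2/20 = 0.1000
z(H) = z(0.9000) = 1.2816
z(FA) = z(0.1000) = -1.2816
d' = z(H) − z(FA) = 1.2816 − (-1.2816) = 2.5632

d' = 2.56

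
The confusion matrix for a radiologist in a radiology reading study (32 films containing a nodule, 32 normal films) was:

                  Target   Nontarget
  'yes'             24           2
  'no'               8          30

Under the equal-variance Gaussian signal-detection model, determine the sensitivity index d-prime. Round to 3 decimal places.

d-prime = 2.209

H = 24/32 = 0.7500
FA = 2/32 = 0.0625
z(H) = z(0.7500) = 0.6745
z(FA) = z(0.0625) = -1.5341
d' = z(H) − z(FA) = 0.6745 − (-1.5341) = 2.2086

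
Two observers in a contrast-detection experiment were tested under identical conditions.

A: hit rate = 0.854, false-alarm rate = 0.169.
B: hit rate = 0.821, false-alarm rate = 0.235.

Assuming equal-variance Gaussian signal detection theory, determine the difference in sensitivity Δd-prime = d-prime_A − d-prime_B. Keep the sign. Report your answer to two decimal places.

A: z(0.854) = 1.054, z(0.169) = -0.958, d' = 2.012
B: z(0.821) = 0.919, z(0.235) = -0.722, d' = 1.641
Δd' = d'_A − d'_B = 2.012 − 1.641 = 0.371
A has the higher sensitivity.

Δd-prime = 0.37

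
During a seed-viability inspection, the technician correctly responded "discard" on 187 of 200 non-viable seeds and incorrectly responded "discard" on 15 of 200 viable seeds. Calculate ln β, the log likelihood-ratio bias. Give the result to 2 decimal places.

H = 187/200 = 0.9350
FA = 15/200 = 0.0750
Φ⁻¹(H) = 1.514
Φ⁻¹(FA) = -1.440
ln β = −½·[z(H)² − z(FA)²] = −0.5 × (2.292 − 2.074) = -0.109

ln β = -0.11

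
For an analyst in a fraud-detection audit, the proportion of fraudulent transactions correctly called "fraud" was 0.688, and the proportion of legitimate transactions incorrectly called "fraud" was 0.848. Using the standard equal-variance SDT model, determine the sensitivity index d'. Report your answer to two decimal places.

d' = -0.54

Φ⁻¹(H) = Φ⁻¹(0.688) = 0.4902
Φ⁻¹(FA) = Φ⁻¹(0.848) = 1.0279
d' = z(H) − z(FA) = 0.4902 − 1.0279 = -0.5377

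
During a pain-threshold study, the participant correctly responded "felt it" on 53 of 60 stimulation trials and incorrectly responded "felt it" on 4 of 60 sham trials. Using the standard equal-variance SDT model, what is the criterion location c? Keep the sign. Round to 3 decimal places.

c = 0.155

H = 53/60 = 0.8833
FA = 4/60 = 0.0667
z(H) = 1.1916
z(FA) = -1.5008
c = −½·[z(H) + z(FA)] = −0.5 × (1.1916 + (-1.5008)) = 0.1546
c > 0: the participant has a conservative response bias.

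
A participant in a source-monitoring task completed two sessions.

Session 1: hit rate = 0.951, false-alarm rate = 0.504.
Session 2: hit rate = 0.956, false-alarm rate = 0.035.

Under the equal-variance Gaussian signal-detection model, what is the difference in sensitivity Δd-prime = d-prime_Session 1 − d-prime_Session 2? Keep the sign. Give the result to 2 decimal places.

Session 1: z(0.951) = 1.655, z(0.504) = 0.010, d' = 1.645
Session 2: z(0.956) = 1.706, z(0.035) = -1.812, d' = 3.518
Δd' = d'_Session 1 − d'_Session 2 = 1.645 − 3.518 = -1.873
Session 2 has the higher sensitivity.

Δd-prime = -1.87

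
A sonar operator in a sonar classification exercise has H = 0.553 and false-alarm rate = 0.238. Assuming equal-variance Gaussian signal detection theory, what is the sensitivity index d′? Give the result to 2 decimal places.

z(H) = z(0.553) = 0.133
z(FA) = z(0.238) = -0.713
d' = z(H) − z(FA) = 0.133 − (-0.713) = 0.846

d′ = 0.85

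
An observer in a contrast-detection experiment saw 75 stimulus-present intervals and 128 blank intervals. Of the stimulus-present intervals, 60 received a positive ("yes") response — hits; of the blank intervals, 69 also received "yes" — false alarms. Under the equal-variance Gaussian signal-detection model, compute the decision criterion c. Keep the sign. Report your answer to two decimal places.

c = -0.47

H = 60/75 = 0.8000
FA = 69/128 = 0.5391
z(0.8000) = 0.8416, z(0.5391) = 0.0982
c = −½·[z(H) + z(FA)] = −0.5 × (0.8416 + 0.0982) = -0.4699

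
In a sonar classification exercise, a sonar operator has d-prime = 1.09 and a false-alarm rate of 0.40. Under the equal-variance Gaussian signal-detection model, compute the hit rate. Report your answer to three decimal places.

z(false-alarm rate) = z(0.40) = -0.2533
z(H) = z(FA) + d' = -0.2533 + 1.09 = 0.8367
hit rate = Φ(0.8367) = 0.7986

hit rate = 0.799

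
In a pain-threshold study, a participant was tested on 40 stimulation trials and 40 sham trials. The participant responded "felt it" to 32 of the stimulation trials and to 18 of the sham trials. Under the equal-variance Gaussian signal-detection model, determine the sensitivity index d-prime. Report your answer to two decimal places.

d-prime = 0.97

H = 32/40 = 0.8000
FA = 18/40 = 0.4500
Φ⁻¹(0.8000) = 0.8416, Φ⁻¹(0.4500) = -0.1257
d' = z(H) − z(FA) = 0.8416 − (-0.1257) = 0.9673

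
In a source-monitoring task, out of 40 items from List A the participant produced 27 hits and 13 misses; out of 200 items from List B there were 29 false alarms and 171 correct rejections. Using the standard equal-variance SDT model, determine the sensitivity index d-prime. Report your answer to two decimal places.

d-prime = 1.51

H = 27/40 = 0.6750
FA = 29/200 = 0.1450
z(H) = z(0.6750) = 0.4538
z(FA) = z(0.1450) = -1.0581
d' = z(H) − z(FA) = 0.4538 − (-1.0581) = 1.5119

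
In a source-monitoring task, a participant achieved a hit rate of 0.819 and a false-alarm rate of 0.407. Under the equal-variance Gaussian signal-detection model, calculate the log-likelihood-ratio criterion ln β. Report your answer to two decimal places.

Φ⁻¹(H) = 0.912
Φ⁻¹(FA) = -0.235
ln β = −½·[z(H)² − z(FA)²] = −0.5 × (0.832 − 0.055) = -0.3885

ln β = -0.39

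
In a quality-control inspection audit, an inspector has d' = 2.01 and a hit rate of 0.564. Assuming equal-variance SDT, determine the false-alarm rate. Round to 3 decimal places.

false-alarm rate = 0.032

z(hit rate) = z(0.564) = 0.1611
z(FA) = z(H) − d' = 0.1611 − 2.01 = -1.8489
false-alarm rate = Φ(-1.8489) = 0.0322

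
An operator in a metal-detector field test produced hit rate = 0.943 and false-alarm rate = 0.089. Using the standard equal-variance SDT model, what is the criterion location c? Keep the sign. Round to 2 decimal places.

z(0.943) = 1.5805, z(0.089) = -1.3469
c = −½·[z(H) + z(FA)] = −0.5 × (1.5805 + (-1.3469)) = -0.1168
c < 0: the operator has a liberal response bias.

c = -0.12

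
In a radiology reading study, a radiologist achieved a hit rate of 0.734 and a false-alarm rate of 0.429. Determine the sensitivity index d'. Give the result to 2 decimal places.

z(H) = 0.625
z(FA) = -0.179
d' = z(H) − z(FA) = 0.625 − (-0.179) = 0.804

d' = 0.80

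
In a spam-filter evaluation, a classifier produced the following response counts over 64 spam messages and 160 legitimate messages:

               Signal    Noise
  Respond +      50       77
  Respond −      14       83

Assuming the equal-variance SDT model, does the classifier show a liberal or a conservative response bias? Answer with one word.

liberal

z(H) = 0.776, z(FA) = -0.047
c = −½·(z(H) + z(FA)) = -0.3645
c < 0 → liberal criterion (biased toward responding “yes”).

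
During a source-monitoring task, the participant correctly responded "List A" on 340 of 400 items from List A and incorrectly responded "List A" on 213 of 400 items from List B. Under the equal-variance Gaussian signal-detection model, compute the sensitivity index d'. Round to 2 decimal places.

H = 340/400 = 0.8500
FA = 213/400 = 0.5325
z(H) = z(0.8500) = 1.036
z(FA) = z(0.5325) = 0.082
d' = z(H) − z(FA) = 1.036 − 0.082 = 0.954

d' = 0.95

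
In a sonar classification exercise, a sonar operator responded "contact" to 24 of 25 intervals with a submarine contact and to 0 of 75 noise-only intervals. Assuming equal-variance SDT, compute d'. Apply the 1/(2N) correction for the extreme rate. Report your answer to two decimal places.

The false-alarm rate is 0/75 = 0, so apply the 1/(2N) correction: FA → 1/(2·75) = 0.00667.
z(H) = z(0.96000) = 1.751
z(FA) = z(0.00667) = -2.475
d' = 1.751 − (-2.475) = 4.226

d' = 4.23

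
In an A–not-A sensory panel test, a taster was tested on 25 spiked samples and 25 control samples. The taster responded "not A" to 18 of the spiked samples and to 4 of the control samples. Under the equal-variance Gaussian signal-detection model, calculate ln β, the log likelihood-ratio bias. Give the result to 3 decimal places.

ln β = 0.325

H = 18/25 = 0.7200
FA = 4/25 = 0.1600
Φ⁻¹(0.7200) = 0.5828, Φ⁻¹(0.1600) = -0.9945
ln β = −½·[z(H)² − z(FA)²] = −0.5 × (0.3397 − 0.9890) = 0.32465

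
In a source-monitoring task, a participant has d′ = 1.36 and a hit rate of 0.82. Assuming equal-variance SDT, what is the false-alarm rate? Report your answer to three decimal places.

false-alarm rate = 0.328

z(hit rate) = z(0.82) = 0.9154
z(FA) = z(H) − d' = 0.9154 − 1.36 = -0.4446
false-alarm rate = Φ(-0.4446) = 0.3283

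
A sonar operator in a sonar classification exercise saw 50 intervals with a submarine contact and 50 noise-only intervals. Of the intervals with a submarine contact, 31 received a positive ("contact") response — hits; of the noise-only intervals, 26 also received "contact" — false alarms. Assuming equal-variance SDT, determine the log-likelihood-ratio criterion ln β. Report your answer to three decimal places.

H = 31/50 = 0.6200
FA = 26/50 = 0.5200
Φ⁻¹(0.6200) = 0.3055, Φ⁻¹(0.5200) = 0.0502
ln β = −½·[z(H)² − z(FA)²] = −0.5 × (0.0933 − 0.0025) = -0.0454

ln β = -0.045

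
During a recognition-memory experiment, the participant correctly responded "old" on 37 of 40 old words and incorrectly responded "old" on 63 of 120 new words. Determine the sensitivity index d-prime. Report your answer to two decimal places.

H = 37/40 = 0.9250
FA = 63/120 = 0.5250
z(H) = z(0.9250) = 1.440
z(FA) = z(0.5250) = 0.063
d' = z(H) − z(FA) = 1.440 − 0.063 = 1.377

d-prime = 1.38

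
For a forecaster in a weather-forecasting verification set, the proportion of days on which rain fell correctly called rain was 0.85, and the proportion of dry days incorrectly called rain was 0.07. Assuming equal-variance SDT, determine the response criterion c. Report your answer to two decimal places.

c = 0.22

Φ⁻¹(H) = Φ⁻¹(0.85) = 1.036
Φ⁻¹(FA) = Φ⁻¹(0.07) = -1.476
c = −½·[z(H) + z(FA)] = −0.5 × (1.036 + (-1.476)) = 0.220
c > 0: the forecaster has a conservative response bias.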